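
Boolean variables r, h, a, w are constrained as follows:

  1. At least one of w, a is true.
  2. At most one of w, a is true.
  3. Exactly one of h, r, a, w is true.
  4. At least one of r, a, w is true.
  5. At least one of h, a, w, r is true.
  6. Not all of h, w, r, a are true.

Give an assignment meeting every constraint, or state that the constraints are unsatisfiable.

r=F, h=F, a=T, w=F

  (1) {w, a}: 1 true — at least one ✓
  (2) {w, a}: 1 true — at most one ✓
  (3) {h, r, a, w}: 1 true — exactly one ✓
  (4) {r, a, w}: 1 true — at least one ✓
  (5) {h, a, w, r}: 1 true — at least one ✓
  (6) {h, w, r, a}: 1/4 true — not all ✓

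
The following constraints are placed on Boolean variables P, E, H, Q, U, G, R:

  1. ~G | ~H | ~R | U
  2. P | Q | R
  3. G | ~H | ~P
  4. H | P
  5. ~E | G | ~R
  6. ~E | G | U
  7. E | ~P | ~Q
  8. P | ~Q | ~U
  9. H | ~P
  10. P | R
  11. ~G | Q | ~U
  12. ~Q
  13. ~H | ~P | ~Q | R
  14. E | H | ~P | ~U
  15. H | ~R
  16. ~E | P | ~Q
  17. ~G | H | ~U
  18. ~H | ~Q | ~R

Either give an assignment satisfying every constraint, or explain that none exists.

Unit clause (~Q) forces Q = False.
Set P = False.
  then (P | Q | R) forces R = True.
  then (H | P) forces H = True.
Try E = True:
  (~E | G | ~R) forces G = True.
  (~G | ~H | ~R | U) forces U = True.
  clause (~G | Q | ~U) is falsified — backtrack.
So E = False.
Set U = True.
  then (~G | Q | ~U) forces G = False.
All clauses satisfied.

P = False; E = False; H = True; Q = False; U = True; G = False; R = True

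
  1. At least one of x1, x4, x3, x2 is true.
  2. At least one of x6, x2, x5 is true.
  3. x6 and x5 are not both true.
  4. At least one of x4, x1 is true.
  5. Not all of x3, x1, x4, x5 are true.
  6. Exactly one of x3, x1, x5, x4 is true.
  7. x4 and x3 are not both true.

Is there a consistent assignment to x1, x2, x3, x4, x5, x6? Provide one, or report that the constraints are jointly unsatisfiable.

x1 = True, x2 = False, x3 = False, x4 = False, x5 = False, x6 = True

  (1) {x1, x4, x3, x2}: 1 true — at least one ✓
  (2) {x6, x2, x5}: 1 true — at least one ✓
  (3) x6=T, x5=F — not both ✓
  (4) {x4, x1}: 1 true — at least one ✓
  (5) {x3, x1, x4, x5}: 1/4 true — not all ✓
  (6) {x3, x1, x5, x4}: 1 true — exactly one ✓
  (7) x4=F, x3=F — not both ✓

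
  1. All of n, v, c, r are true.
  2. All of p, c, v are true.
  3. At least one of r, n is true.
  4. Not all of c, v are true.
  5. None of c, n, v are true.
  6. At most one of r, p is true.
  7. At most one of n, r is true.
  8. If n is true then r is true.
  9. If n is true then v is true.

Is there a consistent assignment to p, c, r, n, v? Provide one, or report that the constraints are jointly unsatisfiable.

UNSATISFIABLE

Case c = True:
  Constraint (5) is violated (c=T) — contradiction.
Case c = False:
  Constraint (1) is violated (c=F) — contradiction.
Both cases fail — unsatisfiable.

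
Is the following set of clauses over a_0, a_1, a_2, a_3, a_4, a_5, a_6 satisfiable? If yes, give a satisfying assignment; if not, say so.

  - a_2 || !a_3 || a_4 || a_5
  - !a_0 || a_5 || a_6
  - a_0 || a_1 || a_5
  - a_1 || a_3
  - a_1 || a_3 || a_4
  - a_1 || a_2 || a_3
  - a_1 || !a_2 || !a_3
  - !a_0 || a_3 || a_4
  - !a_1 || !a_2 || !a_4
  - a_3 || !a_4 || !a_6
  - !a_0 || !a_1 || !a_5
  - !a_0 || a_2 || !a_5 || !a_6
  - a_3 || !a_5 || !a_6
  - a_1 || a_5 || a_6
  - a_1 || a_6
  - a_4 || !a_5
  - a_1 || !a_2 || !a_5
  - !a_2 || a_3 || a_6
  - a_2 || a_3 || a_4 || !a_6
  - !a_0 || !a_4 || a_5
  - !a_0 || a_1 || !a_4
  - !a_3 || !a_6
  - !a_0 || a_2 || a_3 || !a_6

a_0 = False; a_1 = True; a_2 = False; a_3 = False; a_4 = True; a_5 = False; a_6 = False

Set a_0 = False.
Try a_1 = False:
  (a_0 || a_1 || a_5) forces a_5 = True.
  (a_1 || a_3) forces a_3 = True.
  (a_1 || !a_2 || !a_3) forces a_2 = False.
  (a_1 || a_6) forces a_6 = True.
  clause (!a_3 || !a_6) is falsified — backtrack.
So a_1 = True.
Set a_2 = False.
Set a_3 = False.
Set a_4 = True.
  then (a_3 || !a_4 || !a_6) forces a_6 = False.
Set a_5 = False.
All clauses satisfied.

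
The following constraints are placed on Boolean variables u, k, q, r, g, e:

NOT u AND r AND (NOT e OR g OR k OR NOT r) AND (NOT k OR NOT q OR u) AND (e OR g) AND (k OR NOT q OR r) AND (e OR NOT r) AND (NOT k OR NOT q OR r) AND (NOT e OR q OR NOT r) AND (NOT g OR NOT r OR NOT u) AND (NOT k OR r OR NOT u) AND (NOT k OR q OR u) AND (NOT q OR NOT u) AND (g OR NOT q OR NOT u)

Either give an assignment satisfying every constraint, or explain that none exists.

u = False, k = False, q = True, r = True, g = True, e = True

Unit clause (NOT u) forces u = False.
Unit clause (r) forces r = True.
In (e OR NOT r) only e is left, so e = True.
In (NOT e OR q OR NOT r) only q is left, so q = True.
In (NOT k OR NOT q OR u) only NOT k is left, so k = False.
In (NOT e OR g OR k OR NOT r) only g is left, so g = True.
All clauses satisfied.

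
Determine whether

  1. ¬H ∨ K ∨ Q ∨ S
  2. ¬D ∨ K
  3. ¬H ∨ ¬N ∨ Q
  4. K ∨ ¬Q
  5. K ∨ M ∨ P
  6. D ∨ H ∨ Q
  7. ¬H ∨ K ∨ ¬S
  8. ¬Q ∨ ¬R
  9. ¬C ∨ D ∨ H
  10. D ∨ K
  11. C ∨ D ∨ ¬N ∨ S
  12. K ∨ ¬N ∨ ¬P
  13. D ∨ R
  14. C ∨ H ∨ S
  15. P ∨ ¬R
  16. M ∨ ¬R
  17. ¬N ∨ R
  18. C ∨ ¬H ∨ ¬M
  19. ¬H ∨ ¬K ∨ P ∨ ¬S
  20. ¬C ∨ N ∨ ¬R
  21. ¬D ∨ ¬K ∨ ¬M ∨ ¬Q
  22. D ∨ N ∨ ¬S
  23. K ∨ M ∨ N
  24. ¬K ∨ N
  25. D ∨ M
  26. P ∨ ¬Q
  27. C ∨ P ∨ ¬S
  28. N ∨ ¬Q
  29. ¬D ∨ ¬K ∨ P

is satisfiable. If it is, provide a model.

R=T, M=T, N=T, P=T, Q=F, D=T, S=T, K=T, H=F, C=T

Try R = False:
  (D ∨ R) forces D = True.
  (¬D ∨ K) forces K = True.
  (¬N ∨ R) forces N = False.
  clause (¬K ∨ N) is falsified — backtrack.
So R = True.
  then (¬Q ∨ ¬R) forces Q = False.
  then (P ∨ ¬R) forces P = True.
  then (M ∨ ¬R) forces M = True.
Set N = True.
  then (¬H ∨ ¬N ∨ Q) forces H = False.
  then (D ∨ H ∨ Q) forces D = True.
  then (K ∨ ¬N ∨ ¬P) forces K = True.
Set S = True.
Set C = True.
All clauses satisfied.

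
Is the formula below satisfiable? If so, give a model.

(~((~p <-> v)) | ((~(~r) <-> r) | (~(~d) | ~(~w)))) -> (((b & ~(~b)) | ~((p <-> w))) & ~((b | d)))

w: False, b: False, r: True, d: False, v: False, p: True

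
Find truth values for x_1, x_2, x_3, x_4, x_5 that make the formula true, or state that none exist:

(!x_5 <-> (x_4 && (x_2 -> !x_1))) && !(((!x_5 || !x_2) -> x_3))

x_1=F, x_2=F, x_3=F, x_4=F, x_5=T

  !x_5 <-> (x_4 && (x_2 -> !x_1)) = True
    !x_5 = False
    x_4 && (x_2 -> !x_1) = False
      x_2 -> !x_1 = True
        !x_1 = True
  !(((!x_5 || !x_2) -> x_3)) = True
    (!x_5 || !x_2) -> x_3 = False
      !x_5 || !x_2 = True
        !x_5 = False
        !x_2 = True
Both conjuncts True, so the formula holds.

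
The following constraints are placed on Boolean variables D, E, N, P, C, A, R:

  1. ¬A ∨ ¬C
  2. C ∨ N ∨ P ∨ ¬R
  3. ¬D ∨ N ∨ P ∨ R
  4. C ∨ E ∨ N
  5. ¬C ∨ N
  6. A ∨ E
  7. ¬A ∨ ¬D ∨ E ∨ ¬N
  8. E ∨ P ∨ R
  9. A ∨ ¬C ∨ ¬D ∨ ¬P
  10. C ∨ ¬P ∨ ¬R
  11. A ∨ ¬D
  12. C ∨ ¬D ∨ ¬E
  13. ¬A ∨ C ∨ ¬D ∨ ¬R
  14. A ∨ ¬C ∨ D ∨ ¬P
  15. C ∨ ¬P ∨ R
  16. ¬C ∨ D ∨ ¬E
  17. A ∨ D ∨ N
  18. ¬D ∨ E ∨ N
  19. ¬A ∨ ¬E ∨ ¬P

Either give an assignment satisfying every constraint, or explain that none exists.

D = False; E = True; N = True; P = False; C = False; A = False; R = True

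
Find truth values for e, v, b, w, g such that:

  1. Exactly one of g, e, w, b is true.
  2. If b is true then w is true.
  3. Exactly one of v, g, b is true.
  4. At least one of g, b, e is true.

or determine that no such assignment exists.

e = False, v = False, b = False, w = False, g = True

  (1) {g, e, w, b}: 1 true — exactly one ✓
  (2) b=F ⇒ w: vacuous ✓
  (3) {v, g, b}: 1 true — exactly one ✓
  (4) {g, b, e}: 1 true — at least one ✓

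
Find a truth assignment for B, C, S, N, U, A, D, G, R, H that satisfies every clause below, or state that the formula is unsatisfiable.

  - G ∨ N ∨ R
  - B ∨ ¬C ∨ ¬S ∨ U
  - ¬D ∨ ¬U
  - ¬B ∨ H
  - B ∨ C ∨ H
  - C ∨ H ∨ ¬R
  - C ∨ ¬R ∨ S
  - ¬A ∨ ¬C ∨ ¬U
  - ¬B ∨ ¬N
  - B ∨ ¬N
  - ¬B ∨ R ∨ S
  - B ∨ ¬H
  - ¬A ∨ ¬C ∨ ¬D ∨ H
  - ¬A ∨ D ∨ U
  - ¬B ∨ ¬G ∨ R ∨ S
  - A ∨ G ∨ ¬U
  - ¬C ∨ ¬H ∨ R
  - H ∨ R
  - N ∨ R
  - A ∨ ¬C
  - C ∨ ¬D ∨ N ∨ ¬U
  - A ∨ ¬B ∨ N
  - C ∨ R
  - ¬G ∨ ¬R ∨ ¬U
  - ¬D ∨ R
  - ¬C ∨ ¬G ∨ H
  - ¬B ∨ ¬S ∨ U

B=T; C=T; S=F; N=F; U=F; A=T; D=T; G=T; R=T; H=T

Set B = True.
  then (¬B ∨ H) forces H = True.
  then (¬B ∨ ¬N) forces N = False.
  then (N ∨ R) forces R = True.
  then (A ∨ ¬B ∨ N) forces A = True.
Set C = True.
  then (¬A ∨ ¬C ∨ ¬U) forces U = False.
  then (¬A ∨ D ∨ U) forces D = True.
  then (¬B ∨ ¬S ∨ U) forces S = False.
Set G = True.
All clauses satisfied.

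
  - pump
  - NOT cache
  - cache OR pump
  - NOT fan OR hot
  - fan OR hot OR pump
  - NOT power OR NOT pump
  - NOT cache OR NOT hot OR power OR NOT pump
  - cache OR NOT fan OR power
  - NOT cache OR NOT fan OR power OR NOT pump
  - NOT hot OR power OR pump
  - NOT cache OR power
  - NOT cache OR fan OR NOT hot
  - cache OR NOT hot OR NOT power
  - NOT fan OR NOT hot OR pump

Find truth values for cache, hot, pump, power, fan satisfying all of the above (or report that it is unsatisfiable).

cache = False, hot = True, pump = True, power = False, fan = False

Unit clause (pump) forces pump = True.
Unit clause (NOT cache) forces cache = False.
In (NOT power OR NOT pump) only NOT power is left, so power = False.
In (cache OR NOT fan OR power) only NOT fan is left, so fan = False.
Set hot = True.
All clauses satisfied.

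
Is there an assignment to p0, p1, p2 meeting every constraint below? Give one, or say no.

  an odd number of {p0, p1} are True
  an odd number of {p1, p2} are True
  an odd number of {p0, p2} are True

UNSATISFIABLE

Adding constraints 1, 2, 3 mod 2: every variable appears an even number of times on the left, so the left side is 0.
But the right sides sum to 1 (mod 2). 0 ≠ 1 — the system is inconsistent.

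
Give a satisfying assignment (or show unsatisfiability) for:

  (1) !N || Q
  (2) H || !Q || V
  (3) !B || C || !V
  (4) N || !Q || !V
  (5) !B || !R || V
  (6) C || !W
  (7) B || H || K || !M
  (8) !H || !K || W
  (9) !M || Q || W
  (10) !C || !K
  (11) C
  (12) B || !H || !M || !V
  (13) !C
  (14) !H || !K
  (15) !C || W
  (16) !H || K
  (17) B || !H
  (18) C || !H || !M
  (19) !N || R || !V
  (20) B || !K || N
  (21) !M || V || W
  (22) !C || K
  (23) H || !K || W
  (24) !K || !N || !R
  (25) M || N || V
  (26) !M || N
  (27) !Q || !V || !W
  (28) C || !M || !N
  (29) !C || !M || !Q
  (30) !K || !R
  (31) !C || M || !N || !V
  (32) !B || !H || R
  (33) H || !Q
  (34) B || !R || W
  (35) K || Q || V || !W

UNSATISFIABLE

Case C = True:
  Clause (!C) is falsified — contradiction.
Case C = False:
  Clause (C) is falsified — contradiction.
Both cases fail, so the formula is unsatisfiable.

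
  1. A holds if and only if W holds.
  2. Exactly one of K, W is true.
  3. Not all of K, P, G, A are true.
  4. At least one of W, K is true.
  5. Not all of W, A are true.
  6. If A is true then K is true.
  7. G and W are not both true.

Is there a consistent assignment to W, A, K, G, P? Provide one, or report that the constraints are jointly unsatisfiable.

W: False, A: False, K: True, G: False, P: True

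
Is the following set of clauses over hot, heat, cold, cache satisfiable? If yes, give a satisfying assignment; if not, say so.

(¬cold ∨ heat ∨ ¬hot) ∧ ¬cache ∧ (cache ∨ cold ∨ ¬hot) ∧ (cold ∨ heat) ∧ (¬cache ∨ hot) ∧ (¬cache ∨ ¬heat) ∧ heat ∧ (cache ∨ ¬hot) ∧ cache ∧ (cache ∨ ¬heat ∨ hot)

UNSATISFIABLE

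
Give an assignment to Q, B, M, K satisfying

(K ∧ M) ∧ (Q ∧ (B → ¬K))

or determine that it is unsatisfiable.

Q = True, B = False, M = True, K = True

  K ∧ M = True
  Q ∧ (B → ¬K) = True
    B → ¬K = True
      ¬K = False
Both conjuncts True, so the formula holds.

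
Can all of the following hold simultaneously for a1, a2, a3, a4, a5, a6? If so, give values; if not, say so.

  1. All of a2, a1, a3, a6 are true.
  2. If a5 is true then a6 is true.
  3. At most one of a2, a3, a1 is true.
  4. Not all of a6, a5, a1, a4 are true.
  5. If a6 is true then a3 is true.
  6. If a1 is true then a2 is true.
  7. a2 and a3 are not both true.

Case a1 = True:
  (1) forces a2 = True.
  Constraint (3) is violated (a2=T, a1=T) — contradiction.
Case a1 = False:
  Constraint (1) is violated (a1=F) — contradiction.
Both cases fail — unsatisfiable.

Unsatisfiable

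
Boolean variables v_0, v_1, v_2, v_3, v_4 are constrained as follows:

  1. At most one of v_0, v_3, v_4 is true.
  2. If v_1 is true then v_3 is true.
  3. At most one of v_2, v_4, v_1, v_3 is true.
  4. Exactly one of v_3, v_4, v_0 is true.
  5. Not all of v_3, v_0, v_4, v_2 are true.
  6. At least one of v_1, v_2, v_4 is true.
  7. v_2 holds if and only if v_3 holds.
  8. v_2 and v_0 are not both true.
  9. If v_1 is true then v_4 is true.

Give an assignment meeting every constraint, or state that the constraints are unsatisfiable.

v_0 = False, v_1 = False, v_2 = False, v_3 = False, v_4 = True

  (1) {v_0, v_3, v_4}: 1 true — at most one ✓
  (2) v_1=F ⇒ v_3: vacuous ✓
  (3) {v_2, v_4, v_1, v_3}: 1 true — at most one ✓
  (4) {v_3, v_4, v_0}: 1 true — exactly one ✓
  (5) {v_3, v_0, v_4, v_2}: 1/4 true — not all ✓
  (6) {v_1, v_2, v_4}: 1 true — at least one ✓
  (7) v_2=F, v_3=F — same ✓
  (8) v_2=F, v_0=F — not both ✓
  (9) v_1=F ⇒ v_4: vacuous ✓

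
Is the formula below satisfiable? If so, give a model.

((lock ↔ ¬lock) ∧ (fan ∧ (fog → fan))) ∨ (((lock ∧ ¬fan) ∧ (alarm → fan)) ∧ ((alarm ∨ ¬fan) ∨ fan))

lock=T; fan=F; fog=T; alarm=F

  ((lock ↔ ¬lock) ∧ (fan ∧ (fog → fan))) ∨ (((lock ∧ ¬fan) ∧ (alarm → fan)) ∧ ((alarm ∨ ¬fan) ∨ fan)) = True
    (lock ↔ ¬lock) ∧ (fan ∧ (fog → fan)) = False
      lock ↔ ¬lock = False
        ¬lock = False
      fan ∧ (fog → fan) = False
        fog → fan = False
    ((lock ∧ ¬fan) ∧ (alarm → fan)) ∧ ((alarm ∨ ¬fan) ∨ fan) = True
      (lock ∧ ¬fan) ∧ (alarm → fan) = True
        lock ∧ ¬fan = True
          ¬fan = True
        alarm → fan = True
      (alarm ∨ ¬fan) ∨ fan = True
        alarm ∨ ¬fan = True
          ¬fan = True
The formula evaluates to True.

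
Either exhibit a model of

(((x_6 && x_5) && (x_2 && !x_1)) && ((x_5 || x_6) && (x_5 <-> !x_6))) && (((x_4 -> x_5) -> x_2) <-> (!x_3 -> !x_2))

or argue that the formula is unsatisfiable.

The formula is unsatisfiable.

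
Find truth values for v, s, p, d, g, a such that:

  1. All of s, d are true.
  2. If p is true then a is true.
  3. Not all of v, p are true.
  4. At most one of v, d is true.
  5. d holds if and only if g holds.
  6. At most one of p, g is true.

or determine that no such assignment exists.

v = False; s = True; p = False; d = True; g = True; a = True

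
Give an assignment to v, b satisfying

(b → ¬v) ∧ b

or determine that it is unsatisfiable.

v = False, b = True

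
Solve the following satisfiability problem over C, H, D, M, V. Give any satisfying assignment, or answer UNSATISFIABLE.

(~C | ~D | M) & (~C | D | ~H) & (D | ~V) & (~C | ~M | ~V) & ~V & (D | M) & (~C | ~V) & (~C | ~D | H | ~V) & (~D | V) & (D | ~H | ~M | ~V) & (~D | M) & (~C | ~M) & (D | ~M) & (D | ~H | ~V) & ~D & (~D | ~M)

The formula is unsatisfiable.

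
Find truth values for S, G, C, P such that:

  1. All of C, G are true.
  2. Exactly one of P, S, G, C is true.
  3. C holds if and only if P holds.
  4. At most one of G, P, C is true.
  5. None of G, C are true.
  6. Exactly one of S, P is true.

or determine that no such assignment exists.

Case G = True:
  Constraint (5) is violated (G=T) — contradiction.
Case G = False:
  Constraint (1) is violated (G=F) — contradiction.
Both cases fail — unsatisfiable.

No satisfying assignment exists.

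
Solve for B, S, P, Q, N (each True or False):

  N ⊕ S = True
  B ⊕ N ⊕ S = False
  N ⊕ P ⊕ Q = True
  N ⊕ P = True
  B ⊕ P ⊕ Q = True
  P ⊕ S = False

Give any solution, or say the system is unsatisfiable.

B=T; S=F; P=F; Q=F; N=T

N ⊕ S = T ⊕ F = True ✓
B ⊕ N ⊕ S = T ⊕ T ⊕ F = False ✓
N ⊕ P ⊕ Q = T ⊕ F ⊕ F = True ✓
N ⊕ P = T ⊕ F = True ✓
B ⊕ P ⊕ Q = T ⊕ F ⊕ F = True ✓
P ⊕ S = F ⊕ F = False ✓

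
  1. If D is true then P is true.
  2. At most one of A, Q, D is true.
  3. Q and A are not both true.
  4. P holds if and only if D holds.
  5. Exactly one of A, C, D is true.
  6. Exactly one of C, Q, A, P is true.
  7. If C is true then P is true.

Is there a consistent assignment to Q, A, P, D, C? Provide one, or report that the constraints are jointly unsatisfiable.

Q: False; A: True; P: False; D: False; C: False

  (1) D=F ⇒ P: vacuous ✓
  (2) {A, Q, D}: 1 true — at most one ✓
  (3) Q=F, A=T — not both ✓
  (4) P=F, D=F — same ✓
  (5) {A, C, D}: 1 true — exactly one ✓
  (6) {C, Q, A, P}: 1 true — exactly one ✓
  (7) C=F ⇒ P: vacuous ✓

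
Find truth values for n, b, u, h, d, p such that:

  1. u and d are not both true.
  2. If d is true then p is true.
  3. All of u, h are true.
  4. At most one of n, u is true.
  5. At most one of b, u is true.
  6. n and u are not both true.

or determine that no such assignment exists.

n=F, b=F, u=T, h=T, d=F, p=F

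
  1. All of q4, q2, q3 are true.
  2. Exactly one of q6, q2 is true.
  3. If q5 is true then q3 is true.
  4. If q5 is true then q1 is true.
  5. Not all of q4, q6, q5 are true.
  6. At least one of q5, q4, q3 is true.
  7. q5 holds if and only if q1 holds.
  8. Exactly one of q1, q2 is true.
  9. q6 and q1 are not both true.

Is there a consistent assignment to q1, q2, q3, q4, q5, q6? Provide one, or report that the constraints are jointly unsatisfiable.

q1 = False, q2 = True, q3 = True, q4 = True, q5 = False, q6 = False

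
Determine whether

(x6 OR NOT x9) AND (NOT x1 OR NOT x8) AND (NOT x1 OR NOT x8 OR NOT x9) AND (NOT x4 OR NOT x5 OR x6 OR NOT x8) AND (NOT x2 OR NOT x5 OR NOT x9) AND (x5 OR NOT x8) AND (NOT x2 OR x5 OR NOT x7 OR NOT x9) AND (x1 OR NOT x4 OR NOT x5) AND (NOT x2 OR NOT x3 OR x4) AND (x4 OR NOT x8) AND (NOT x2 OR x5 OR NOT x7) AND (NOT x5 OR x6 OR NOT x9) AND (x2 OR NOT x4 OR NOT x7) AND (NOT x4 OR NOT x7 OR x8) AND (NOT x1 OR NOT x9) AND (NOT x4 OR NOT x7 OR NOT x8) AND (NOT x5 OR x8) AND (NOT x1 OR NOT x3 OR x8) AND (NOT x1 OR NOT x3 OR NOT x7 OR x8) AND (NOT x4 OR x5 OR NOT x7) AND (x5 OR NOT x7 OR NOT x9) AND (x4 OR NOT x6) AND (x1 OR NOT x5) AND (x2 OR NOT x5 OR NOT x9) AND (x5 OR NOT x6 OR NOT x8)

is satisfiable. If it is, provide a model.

Set x1 = True.
  then (NOT x1 OR NOT x8) forces x8 = False.
  then (NOT x1 OR NOT x9) forces x9 = False.
  then (NOT x5 OR x8) forces x5 = False.
  then (NOT x1 OR NOT x3 OR x8) forces x3 = False.
Set x2 = False.
Set x4 = True.
  then (x2 OR NOT x4 OR NOT x7) forces x7 = False.
Set x6 = True.
All clauses satisfied.

x1 = True; x2 = False; x3 = False; x4 = True; x5 = False; x6 = True; x7 = False; x8 = False; x9 = False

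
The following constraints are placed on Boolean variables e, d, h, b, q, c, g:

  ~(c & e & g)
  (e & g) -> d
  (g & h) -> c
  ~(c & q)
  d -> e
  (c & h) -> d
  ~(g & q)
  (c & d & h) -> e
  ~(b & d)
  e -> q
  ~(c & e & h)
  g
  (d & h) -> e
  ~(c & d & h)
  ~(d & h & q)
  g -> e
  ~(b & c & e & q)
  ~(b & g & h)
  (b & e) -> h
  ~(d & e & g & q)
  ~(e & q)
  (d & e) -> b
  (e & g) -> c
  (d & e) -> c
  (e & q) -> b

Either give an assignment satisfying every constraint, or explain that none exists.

Unsatisfiable — no assignment works.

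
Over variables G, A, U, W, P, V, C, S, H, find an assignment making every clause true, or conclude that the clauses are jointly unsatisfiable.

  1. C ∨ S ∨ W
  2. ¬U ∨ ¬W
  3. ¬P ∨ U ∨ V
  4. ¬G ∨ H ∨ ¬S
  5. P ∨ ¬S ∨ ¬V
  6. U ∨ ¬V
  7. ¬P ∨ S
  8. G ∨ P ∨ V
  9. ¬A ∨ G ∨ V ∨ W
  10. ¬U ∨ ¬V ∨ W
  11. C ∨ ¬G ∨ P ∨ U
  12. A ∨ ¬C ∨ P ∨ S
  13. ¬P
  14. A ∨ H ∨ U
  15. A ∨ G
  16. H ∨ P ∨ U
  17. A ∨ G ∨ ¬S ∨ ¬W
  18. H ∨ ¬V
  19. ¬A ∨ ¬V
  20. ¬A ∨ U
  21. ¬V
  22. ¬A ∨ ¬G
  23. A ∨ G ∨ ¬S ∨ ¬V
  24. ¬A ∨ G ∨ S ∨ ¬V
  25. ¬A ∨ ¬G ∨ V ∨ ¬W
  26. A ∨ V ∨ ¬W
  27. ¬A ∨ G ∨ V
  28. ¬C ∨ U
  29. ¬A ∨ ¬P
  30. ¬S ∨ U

G: True; A: False; U: True; W: False; P: False; V: False; C: True; S: True; H: True

Unit clause (¬P) forces P = False.
Unit clause (¬V) forces V = False.
In (G ∨ P ∨ V) only G is left, so G = True.
In (¬A ∨ ¬G) only ¬A is left, so A = False.
In (A ∨ V ∨ ¬W) only ¬W is left, so W = False.
Try U = False:
  (C ∨ ¬G ∨ P ∨ U) forces C = True.
  clause (¬C ∨ U) is falsified — backtrack.
So U = True.
Set C = True.
  then (A ∨ ¬C ∨ P ∨ S) forces S = True.
  then (¬G ∨ H ∨ ¬S) forces H = True.
All clauses satisfied.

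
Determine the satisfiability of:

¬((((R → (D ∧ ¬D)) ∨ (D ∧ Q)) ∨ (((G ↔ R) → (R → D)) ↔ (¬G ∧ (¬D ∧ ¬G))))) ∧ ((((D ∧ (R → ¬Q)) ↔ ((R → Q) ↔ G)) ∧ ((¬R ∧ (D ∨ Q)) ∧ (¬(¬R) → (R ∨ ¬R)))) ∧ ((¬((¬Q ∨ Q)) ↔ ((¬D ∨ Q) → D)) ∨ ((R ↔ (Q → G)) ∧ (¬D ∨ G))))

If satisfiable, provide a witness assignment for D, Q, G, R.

Case R = True: the conjunct ¬R is False.
Case R = False: the conjunct ¬((((R → (D ∧ ¬D)) ∨ (D ∧ Q)) ∨ (((G ↔ R) → (R → D)) ↔ (¬G ∧ (¬D ∧ ¬G))))) becomes ¬((True ∨ (¬G ∧ (¬D ∧ ¬G)))) = False.
Both cases fail — unsatisfiable.

The formula is unsatisfiable.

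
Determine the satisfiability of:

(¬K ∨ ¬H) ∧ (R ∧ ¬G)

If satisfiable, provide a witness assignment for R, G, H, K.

R = True; G = False; H = False; K = True

  ¬K ∨ ¬H = True
    ¬K = False
    ¬H = True
  R ∧ ¬G = True
    ¬G = True
Both conjuncts True, so the formula holds.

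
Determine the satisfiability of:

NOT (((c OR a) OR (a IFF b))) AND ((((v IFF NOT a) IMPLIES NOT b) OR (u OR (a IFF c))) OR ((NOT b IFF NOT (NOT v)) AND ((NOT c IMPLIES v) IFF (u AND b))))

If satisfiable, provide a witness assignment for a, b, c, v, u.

a = False, b = True, c = False, v = False, u = True

  NOT (((c OR a) OR (a IFF b))) = True
    (c OR a) OR (a IFF b) = False
      c OR a = False
      a IFF b = False
  (((v IFF NOT a) IMPLIES NOT b) OR (u OR (a IFF c))) OR ((NOT b IFF NOT (NOT v)) AND ((NOT c IMPLIES v) IFF (u AND b))) = True
    ((v IFF NOT a) IMPLIES NOT b) OR (u OR (a IFF c)) = True
      (v IFF NOT a) IMPLIES NOT b = True
        v IFF NOT a = False
          NOT a = True
        NOT b = False
      u OR (a IFF c) = True
        a IFF c = True
    (NOT b IFF NOT (NOT v)) AND ((NOT c IMPLIES v) IFF (u AND b)) = False
      NOT b IFF NOT (NOT v) = True
        NOT b = False
        NOT (NOT v) = False
          NOT v = True
      (NOT c IMPLIES v) IFF (u AND b) = False
        NOT c IMPLIES v = False
          NOT c = True
        u AND b = True
Both conjuncts True, so the formula holds.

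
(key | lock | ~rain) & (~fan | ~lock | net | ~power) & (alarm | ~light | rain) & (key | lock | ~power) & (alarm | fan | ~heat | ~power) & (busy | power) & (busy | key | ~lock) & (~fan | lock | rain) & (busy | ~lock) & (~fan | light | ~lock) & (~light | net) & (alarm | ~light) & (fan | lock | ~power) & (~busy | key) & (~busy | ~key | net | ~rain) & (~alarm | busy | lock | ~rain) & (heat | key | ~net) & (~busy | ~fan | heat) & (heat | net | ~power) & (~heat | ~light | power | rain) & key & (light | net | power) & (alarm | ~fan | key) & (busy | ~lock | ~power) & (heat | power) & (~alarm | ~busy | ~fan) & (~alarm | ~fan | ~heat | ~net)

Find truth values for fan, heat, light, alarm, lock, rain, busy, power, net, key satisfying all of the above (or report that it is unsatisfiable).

Unit clause (key) forces key = True.
Set fan = False.
Set heat = False.
  then (heat | power) forces power = True.
  then (fan | lock | ~power) forces lock = True.
  then (heat | net | ~power) forces net = True.
  then (busy | ~lock | ~power) forces busy = True.
Set light = False.
Set alarm = False.
Set rain = True.
All clauses satisfied.

fan=F, heat=F, light=F, alarm=F, lock=T, rain=T, busy=T, power=T, net=T, key=T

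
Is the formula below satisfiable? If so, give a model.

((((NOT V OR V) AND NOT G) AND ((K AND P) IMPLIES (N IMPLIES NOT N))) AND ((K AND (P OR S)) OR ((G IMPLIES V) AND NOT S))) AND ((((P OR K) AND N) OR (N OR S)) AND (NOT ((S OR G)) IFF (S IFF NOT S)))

N = True; V = False; K = True; S = True; P = False; G = False

  (((NOT V OR V) AND NOT G) AND ((K AND P) IMPLIES (N IMPLIES NOT N))) AND ((K AND (P OR S)) OR ((G IMPLIES V) AND NOT S)) = True
    ((NOT V OR V) AND NOT G) AND ((K AND P) IMPLIES (N IMPLIES NOT N)) = True
      (NOT V OR V) AND NOT G = True
        NOT V OR V = True
          NOT V = True
        NOT G = True
      (K AND P) IMPLIES (N IMPLIES NOT N) = True
        K AND P = False
        N IMPLIES NOT N = False
          NOT N = False
    (K AND (P OR S)) OR ((G IMPLIES V) AND NOT S) = True
      K AND (P OR S) = True
        P OR S = True
      (G IMPLIES V) AND NOT S = False
        G IMPLIES V = True
        NOT S = False
  (((P OR K) AND N) OR (N OR S)) AND (NOT ((S OR G)) IFF (S IFF NOT S)) = True
    ((P OR K) AND N) OR (N OR S) = True
      (P OR K) AND N = True
        P OR K = True
      N OR S = True
    NOT ((S OR G)) IFF (S IFF NOT S) = True
      NOT ((S OR G)) = False
        S OR G = True
      S IFF NOT S = False
        NOT S = False
Both conjuncts True, so the formula holds.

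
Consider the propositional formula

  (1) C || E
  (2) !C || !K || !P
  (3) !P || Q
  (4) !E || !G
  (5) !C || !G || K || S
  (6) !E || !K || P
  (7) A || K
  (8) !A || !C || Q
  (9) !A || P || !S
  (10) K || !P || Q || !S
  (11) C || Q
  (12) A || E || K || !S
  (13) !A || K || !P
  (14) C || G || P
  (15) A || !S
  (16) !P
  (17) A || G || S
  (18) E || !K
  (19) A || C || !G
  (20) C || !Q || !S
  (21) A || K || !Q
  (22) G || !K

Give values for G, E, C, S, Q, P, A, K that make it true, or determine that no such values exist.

G = False; E = False; C = True; S = False; Q = True; P = False; A = True; K = False

Unit clause (!P) forces P = False.
Set G = False.
  then (C || G || P) forces C = True.
  then (G || !K) forces K = False.
  then (A || K) forces A = True.
  then (!A || !C || Q) forces Q = True.
  then (!A || P || !S) forces S = False.
Set E = False.
All clauses satisfied.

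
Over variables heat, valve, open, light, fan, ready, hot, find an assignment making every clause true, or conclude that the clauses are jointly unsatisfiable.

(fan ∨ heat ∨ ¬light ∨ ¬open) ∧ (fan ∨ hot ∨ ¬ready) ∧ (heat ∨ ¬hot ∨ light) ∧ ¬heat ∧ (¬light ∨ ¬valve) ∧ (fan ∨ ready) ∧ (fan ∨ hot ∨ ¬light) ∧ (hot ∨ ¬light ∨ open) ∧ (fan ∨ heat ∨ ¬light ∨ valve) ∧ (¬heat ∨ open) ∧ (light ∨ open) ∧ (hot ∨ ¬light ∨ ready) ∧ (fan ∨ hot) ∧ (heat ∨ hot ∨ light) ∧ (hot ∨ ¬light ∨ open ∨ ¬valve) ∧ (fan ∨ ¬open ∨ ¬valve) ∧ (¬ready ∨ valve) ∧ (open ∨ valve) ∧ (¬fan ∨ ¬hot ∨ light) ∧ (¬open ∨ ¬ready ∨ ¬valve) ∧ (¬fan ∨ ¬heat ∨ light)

heat = False, valve = False, open = True, light = True, fan = True, ready = False, hot = True

Unit clause (¬heat) forces heat = False.
Set valve = False.
  then (¬ready ∨ valve) forces ready = False.
  then (open ∨ valve) forces open = True.
  then (fan ∨ ready) forces fan = True.
Set light = True.
  then (hot ∨ ¬light ∨ ready) forces hot = True.
All clauses satisfied.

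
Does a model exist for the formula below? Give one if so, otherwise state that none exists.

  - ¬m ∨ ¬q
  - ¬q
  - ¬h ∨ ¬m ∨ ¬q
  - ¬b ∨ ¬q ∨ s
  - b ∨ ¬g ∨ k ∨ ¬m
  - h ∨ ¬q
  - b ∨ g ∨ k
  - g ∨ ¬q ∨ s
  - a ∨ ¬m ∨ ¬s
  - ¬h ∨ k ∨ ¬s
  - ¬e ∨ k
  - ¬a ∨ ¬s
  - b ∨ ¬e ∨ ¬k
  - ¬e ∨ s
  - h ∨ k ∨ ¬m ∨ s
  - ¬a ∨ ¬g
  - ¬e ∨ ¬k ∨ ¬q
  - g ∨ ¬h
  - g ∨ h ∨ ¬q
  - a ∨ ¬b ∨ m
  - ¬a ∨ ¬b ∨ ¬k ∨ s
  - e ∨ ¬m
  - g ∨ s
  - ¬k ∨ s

q=F, b=F, k=T, a=F, s=T, g=F, e=F, m=F, h=F

Unit clause (¬q) forces q = False.
Set b = False.
Set k = True.
  then (b ∨ ¬e ∨ ¬k) forces e = False.
  then (e ∨ ¬m) forces m = False.
  then (¬k ∨ s) forces s = True.
  then (¬a ∨ ¬s) forces a = False.
Set g = False.
  then (g ∨ ¬h) forces h = False.
All clauses satisfied.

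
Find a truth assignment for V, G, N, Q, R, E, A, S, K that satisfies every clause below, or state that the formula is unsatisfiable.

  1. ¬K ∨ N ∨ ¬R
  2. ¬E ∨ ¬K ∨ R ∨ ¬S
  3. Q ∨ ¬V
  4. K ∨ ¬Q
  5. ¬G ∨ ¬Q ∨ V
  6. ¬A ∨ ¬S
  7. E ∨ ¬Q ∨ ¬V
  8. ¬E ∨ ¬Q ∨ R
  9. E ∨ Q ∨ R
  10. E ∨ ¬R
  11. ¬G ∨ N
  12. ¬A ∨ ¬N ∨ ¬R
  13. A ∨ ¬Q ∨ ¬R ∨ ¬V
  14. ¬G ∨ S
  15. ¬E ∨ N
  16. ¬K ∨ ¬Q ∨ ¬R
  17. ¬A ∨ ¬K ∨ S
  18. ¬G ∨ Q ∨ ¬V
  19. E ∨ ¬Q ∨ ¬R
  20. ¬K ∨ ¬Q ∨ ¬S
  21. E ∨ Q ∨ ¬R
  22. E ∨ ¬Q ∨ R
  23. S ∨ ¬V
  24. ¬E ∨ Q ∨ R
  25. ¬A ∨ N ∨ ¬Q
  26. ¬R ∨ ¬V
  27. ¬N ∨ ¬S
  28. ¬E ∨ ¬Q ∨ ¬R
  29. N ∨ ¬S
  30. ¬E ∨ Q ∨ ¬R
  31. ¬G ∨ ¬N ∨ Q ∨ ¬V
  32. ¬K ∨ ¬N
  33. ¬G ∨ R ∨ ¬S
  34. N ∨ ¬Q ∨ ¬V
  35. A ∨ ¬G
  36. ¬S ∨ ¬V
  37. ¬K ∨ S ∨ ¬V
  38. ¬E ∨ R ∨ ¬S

No satisfying assignment exists.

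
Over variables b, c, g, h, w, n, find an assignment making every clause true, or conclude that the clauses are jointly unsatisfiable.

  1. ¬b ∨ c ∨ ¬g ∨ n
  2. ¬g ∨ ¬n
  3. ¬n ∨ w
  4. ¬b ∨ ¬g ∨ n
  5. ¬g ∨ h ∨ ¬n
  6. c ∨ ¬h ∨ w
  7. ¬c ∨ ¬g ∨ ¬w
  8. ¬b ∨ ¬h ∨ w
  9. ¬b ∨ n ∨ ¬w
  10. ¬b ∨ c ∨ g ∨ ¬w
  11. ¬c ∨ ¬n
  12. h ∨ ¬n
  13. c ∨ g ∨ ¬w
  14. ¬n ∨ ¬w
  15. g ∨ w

b: False, c: True, g: False, h: False, w: True, n: False

Set b = False.
Set c = True.
  then (¬c ∨ ¬n) forces n = False.
Set g = False.
  then (g ∨ w) forces w = True.
Set h = False.
All clauses satisfied.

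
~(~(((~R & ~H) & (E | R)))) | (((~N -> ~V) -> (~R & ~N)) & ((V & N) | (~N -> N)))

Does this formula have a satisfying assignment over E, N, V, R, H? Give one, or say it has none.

E: True, N: True, V: False, R: False, H: False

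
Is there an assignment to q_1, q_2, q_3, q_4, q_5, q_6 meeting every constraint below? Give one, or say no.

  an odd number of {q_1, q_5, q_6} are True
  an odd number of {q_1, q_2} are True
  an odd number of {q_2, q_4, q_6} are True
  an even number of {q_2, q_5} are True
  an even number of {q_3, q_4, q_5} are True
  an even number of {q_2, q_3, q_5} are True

Unsatisfiable — no assignment works.

Adding constraints 1, 2, 3, 4, 5, 6 mod 2: every variable appears an even number of times on the left, so the left side is 0.
But the right sides sum to 1 (mod 2). 0 ≠ 1 — the system is inconsistent.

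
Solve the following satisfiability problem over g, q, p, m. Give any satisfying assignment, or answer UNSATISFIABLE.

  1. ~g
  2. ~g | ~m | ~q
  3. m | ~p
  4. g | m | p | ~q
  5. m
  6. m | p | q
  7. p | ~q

Unit clause (~g) forces g = False.
Unit clause (m) forces m = True.
Set q = False.
Set p = False.
Check each clause:
  (~g): ~g holds.
  (~g | ~m | ~q): ~g holds.
  (m | ~p): m holds.
  (g | m | p | ~q): m holds.
  (m): m holds.
  (m | p | q): m holds.
  (p | ~q): ~q holds.
All clauses satisfied.

g = False, q = False, p = False, m = True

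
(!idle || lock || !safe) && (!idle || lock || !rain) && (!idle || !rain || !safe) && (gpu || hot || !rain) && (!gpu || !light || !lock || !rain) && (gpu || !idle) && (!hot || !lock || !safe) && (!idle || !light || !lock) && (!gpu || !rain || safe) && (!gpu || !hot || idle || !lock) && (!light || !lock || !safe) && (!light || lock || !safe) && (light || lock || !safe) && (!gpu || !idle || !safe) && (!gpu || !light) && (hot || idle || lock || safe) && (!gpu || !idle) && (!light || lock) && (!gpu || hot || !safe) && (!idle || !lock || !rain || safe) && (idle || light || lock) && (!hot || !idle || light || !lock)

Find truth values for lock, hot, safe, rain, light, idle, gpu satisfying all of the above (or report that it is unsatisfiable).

lock = True; hot = False; safe = False; rain = False; light = False; idle = False; gpu = True

Set lock = True.
Set hot = False.
Set safe = False.
Set rain = False.
Set light = False.
Try idle = True:
  (gpu || !idle) forces gpu = True.
  clause (!gpu || !idle) is falsified — backtrack.
So idle = False.
Set gpu = True.
All clauses satisfied.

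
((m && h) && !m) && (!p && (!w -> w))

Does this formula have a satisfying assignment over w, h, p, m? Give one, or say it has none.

No satisfying assignment exists.

Case m = True: the conjunct !m is False.
Case m = False: the conjunct m is False.
Both cases fail — unsatisfiable.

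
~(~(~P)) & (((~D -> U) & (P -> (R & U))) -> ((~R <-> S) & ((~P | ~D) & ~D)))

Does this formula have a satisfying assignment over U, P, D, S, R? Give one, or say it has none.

U=T, P=F, D=F, S=T, R=F

  ~(~(~P)) = True
    ~(~P) = False
      ~P = True
  ((~D -> U) & (P -> (R & U))) -> ((~R <-> S) & ((~P | ~D) & ~D)) = True
    (~D -> U) & (P -> (R & U)) = True
      ~D -> U = True
        ~D = True
      P -> (R & U) = True
        R & U = False
    (~R <-> S) & ((~P | ~D) & ~D) = True
      ~R <-> S = True
        ~R = True
      (~P | ~D) & ~D = True
        ~P | ~D = True
          ~P = True
          ~D = True
        ~D = True
Both conjuncts True, so the formula holds.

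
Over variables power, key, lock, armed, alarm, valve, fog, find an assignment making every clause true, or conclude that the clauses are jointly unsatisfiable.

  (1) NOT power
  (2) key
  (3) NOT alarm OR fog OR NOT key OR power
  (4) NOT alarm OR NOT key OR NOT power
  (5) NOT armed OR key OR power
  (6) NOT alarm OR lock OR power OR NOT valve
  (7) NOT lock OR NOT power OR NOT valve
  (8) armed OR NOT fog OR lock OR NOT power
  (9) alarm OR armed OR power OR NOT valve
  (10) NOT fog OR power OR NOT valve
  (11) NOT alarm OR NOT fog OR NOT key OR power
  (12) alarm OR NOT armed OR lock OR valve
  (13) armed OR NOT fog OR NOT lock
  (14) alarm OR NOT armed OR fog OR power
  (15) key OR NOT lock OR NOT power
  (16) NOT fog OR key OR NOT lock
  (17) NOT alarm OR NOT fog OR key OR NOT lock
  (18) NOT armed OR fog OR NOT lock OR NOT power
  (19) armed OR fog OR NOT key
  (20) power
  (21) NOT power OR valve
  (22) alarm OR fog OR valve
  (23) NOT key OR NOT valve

Case power = True:
  Clause (NOT power) is falsified — contradiction.
Case power = False:
  Clause (power) is falsified — contradiction.
Both cases fail, so the formula is unsatisfiable.

UNSATISFIABLE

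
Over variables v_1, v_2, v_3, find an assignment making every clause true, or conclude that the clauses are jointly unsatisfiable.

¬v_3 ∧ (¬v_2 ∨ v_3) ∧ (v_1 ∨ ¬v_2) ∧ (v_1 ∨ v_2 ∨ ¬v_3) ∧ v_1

v_1 = True; v_2 = False; v_3 = False

Unit clause (¬v_3) forces v_3 = False.
In (¬v_2 ∨ v_3) only ¬v_2 is left, so v_2 = False.
Unit clause (v_1) forces v_1 = True.
All clauses satisfied.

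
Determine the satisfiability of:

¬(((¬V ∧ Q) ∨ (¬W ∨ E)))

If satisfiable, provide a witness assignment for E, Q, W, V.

E=F, Q=F, W=T, V=T

  ¬(((¬V ∧ Q) ∨ (¬W ∨ E))) = True
    (¬V ∧ Q) ∨ (¬W ∨ E) = False
      ¬V ∧ Q = False
        ¬V = False
      ¬W ∨ E = False
        ¬W = False
The formula evaluates to True.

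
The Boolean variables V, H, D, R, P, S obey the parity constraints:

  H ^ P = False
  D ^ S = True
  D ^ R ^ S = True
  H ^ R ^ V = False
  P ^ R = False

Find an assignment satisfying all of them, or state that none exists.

V = False, H = False, D = True, R = False, P = False, S = False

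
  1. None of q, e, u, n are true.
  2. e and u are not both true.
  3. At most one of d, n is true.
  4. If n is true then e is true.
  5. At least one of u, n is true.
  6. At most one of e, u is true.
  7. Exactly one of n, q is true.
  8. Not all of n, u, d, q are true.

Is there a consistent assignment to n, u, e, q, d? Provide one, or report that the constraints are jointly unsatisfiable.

Case n = True:
  Constraint (1) is violated (n=T) — contradiction.
Case n = False:
  (1) forces q = False.
  Constraint (7) is violated (n=F, q=F) — contradiction.
Both cases fail — unsatisfiable.

No satisfying assignment exists.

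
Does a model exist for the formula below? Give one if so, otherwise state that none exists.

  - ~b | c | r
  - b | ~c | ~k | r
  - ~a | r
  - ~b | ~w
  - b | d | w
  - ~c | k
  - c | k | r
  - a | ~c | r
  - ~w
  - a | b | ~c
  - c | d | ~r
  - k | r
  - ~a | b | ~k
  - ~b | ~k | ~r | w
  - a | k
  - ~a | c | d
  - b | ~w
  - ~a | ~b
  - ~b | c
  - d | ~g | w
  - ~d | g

d=T; w=F; a=F; c=F; g=T; b=F; k=T; r=F

Unit clause (~w) forces w = False.
Set d = True.
  then (~d | g) forces g = True.
Set a = False.
  then (a | k) forces k = True.
Set c = False.
  then (~b | c) forces b = False.
Set r = False.
All clauses satisfied.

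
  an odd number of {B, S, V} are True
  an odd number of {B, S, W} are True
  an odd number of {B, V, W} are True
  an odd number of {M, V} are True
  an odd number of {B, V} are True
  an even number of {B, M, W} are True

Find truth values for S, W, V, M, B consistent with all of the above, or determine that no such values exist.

S: False; W: False; V: False; M: True; B: True

{B, S, V}: 1 true → odd ✓
{B, S, W}: 1 true → odd ✓
{B, V, W}: 1 true → odd ✓
{M, V}: 1 true → odd ✓
{B, V}: 1 true → odd ✓
{B, M, W}: 2 true → even ✓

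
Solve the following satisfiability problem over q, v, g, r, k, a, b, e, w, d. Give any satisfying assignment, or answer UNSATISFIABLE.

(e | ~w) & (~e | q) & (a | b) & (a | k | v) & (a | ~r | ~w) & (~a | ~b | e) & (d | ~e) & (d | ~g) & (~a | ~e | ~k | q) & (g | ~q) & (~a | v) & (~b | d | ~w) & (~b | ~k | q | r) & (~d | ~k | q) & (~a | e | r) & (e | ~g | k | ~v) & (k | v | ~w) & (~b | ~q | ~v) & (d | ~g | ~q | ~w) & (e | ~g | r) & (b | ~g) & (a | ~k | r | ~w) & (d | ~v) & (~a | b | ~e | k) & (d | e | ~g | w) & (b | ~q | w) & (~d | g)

q=T, v=F, g=T, r=T, k=T, a=F, b=T, e=T, w=F, d=T

Set q = True.
  then (g | ~q) forces g = True.
  then (b | ~g) forces b = True.
  then (d | ~g) forces d = True.
  then (~b | ~q | ~v) forces v = False.
  then (~a | v) forces a = False.
  then (a | k | v) forces k = True.
Set r = True.
  then (a | ~r | ~w) forces w = False.
Set e = True.
All clauses satisfied.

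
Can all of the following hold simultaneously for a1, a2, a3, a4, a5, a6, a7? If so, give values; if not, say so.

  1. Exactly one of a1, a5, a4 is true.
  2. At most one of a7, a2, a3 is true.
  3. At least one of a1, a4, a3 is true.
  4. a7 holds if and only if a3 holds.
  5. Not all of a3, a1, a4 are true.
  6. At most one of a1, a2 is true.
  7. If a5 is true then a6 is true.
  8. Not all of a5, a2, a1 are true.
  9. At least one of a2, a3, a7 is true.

a1: False, a2: True, a3: False, a4: True, a5: False, a6: True, a7: False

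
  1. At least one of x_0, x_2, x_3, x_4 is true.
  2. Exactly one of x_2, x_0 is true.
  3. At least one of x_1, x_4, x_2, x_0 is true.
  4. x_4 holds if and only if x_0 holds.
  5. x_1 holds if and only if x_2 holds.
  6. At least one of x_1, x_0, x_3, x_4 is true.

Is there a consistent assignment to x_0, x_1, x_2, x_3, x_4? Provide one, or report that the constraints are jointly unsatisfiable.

x_0=F; x_1=T; x_2=T; x_3=T; x_4=F

  (1) {x_0, x_2, x_3, x_4}: 2 true — at least one ✓
  (2) {x_2, x_0}: 1 true — exactly one ✓
  (3) {x_1, x_4, x_2, x_0}: 2 true — at least one ✓
  (4) x_4=F, x_0=F — same ✓
  (5) x_1=T, x_2=T — same ✓
  (6) {x_1, x_0, x_3, x_4}: 2 true — at least one ✓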